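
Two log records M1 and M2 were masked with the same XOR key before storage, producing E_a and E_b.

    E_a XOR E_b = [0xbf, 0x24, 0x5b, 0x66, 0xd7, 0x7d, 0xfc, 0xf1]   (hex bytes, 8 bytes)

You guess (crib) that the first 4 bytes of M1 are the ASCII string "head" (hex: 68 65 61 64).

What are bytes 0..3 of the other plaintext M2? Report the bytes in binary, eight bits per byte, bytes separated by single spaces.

11010111 01000001 00111010 00000010

Since E_a ⊕ E_b = M1 ⊕ M2, XORing with the guessed M1 bytes yields the corresponding M2 bytes: M2 = (E_a ⊕ E_b) ⊕ M1.
bf xor 68 = d7
24 xor 65 = 41
5b xor 61 = 3a
66 xor 64 = 02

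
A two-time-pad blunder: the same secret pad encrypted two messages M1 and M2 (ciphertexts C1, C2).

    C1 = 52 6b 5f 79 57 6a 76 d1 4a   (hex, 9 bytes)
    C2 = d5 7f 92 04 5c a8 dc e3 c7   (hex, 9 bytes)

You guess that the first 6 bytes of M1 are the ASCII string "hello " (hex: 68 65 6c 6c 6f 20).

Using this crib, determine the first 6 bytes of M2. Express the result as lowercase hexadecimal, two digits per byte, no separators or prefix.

ef71a11164e2

First, C1 ⊕ C2 = (M1 ⊕ K) ⊕ (M2 ⊕ K) = M1 ⊕ M2, so the key drops out. Then M2 = (M1 ⊕ M2) ⊕ M1 over the first 6 bytes.
byte 0: (52 ^ d5) ^ 68 = 87 ^ 68 = ef
byte 1: (6b ^ 7f) ^ 65 = 14 ^ 65 = 71
byte 2: (5f ^ 92) ^ 6c = cd ^ 6c = a1
byte 3: (79 ^ 04) ^ 6c = 7d ^ 6c = 11
byte 4: (57 ^ 5c) ^ 6f = 0b ^ 6f = 64
byte 5: (6a ^ a8) ^ 20 = c2 ^ 20 = e2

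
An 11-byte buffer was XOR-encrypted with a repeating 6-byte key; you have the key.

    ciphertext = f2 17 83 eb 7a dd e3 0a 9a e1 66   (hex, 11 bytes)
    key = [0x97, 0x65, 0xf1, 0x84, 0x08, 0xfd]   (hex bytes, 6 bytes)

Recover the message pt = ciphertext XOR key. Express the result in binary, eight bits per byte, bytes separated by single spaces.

The 6-byte key repeats, so the effective keystream is 97 65 f1 84 08 fd 97 65 f1 84 08.
byte 0: 242 xor 151 = 101
byte 1:  23 xor 101 = 114
byte 2: 131 xor 241 = 114
byte 3: 235 xor 132 = 111
byte 4: 122 xor   8 = 114
byte 5: 221 xor 253 =  32
byte 6: 227 xor 151 = 116
byte 7:  10 xor 101 = 111
byte 8: 154 xor 241 = 107
byte 9: 225 xor 132 = 101
byte 10: 102 xor   8 = 110

01100101 01110010 01110010 01101111 01110010 00100000 01110100 01101111 01101011 01100101 01101110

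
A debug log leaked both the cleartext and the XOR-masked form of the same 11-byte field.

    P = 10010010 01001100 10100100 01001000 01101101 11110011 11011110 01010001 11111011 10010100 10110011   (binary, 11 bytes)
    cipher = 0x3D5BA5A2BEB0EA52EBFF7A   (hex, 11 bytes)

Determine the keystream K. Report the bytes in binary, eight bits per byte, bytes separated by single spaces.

Since cipher = P ⊕ K, XORing both sides with P gives K = P ⊕ cipher.
92 XOR 3d = af
4c XOR 5b = 17
a4 XOR a5 = 01
48 XOR a2 = ea
6d XOR be = d3
f3 XOR b0 = 43
de XOR ea = 34
51 XOR 52 = 03
fb XOR eb = 10
94 XOR ff = 6b
b3 XOR 7a = c9

10101111 00010111 00000001 11101010 11010011 01000011 00110100 00000011 00010000 01101011 11001001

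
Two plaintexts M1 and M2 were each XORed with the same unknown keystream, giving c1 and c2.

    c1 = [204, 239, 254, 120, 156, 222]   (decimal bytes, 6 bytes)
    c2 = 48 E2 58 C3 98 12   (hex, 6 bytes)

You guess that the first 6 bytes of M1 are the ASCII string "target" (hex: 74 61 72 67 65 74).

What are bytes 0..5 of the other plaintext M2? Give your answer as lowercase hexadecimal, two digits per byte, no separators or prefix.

f06cd4dc61b8

First, c1 ⊕ c2 = (M1 ⊕ K) ⊕ (M2 ⊕ K) = M1 ⊕ M2, so the key drops out. Then M2 = (M1 ⊕ M2) ⊕ M1 over the first 6 bytes.
byte 0: (cc ^ 48) ^ 74 = 84 ^ 74 = f0
byte 1: (ef ^ e2) ^ 61 = 0d ^ 61 = 6c
byte 2: (fe ^ 58) ^ 72 = a6 ^ 72 = d4
byte 3: (78 ^ c3) ^ 67 = bb ^ 67 = dc
byte 4: (9c ^ 98) ^ 65 = 04 ^ 65 = 61
byte 5: (de ^ 12) ^ 74 = cc ^ 74 = b8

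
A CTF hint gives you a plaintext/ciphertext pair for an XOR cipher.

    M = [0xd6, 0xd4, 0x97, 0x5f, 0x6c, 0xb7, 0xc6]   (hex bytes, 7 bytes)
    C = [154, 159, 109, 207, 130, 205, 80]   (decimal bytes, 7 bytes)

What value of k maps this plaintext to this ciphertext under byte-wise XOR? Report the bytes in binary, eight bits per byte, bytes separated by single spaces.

01001100 01001011 11111010 10010000 11101110 01111010 10010110

Since C = M ⊕ k, XORing both sides with M gives k = M ⊕ C.
d6 ^ 9a = 4c
d4 ^ 9f = 4b
97 ^ 6d = fa
5f ^ cf = 90
6c ^ 82 = ee
b7 ^ cd = 7a
c6 ^ 50 = 96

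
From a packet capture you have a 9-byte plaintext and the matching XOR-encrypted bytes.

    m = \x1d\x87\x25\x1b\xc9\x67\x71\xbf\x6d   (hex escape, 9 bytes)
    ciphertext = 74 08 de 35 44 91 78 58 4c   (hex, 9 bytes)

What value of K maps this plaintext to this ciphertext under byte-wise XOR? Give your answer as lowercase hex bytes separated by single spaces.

Since ciphertext = m ⊕ K, XORing both sides with m gives K = m ⊕ ciphertext.
1d ⊕ 74 = 69
87 ⊕ 08 = 8f
25 ⊕ de = fb
1b ⊕ 35 = 2e
c9 ⊕ 44 = 8d
67 ⊕ 91 = f6
71 ⊕ 78 = 09
bf ⊕ 58 = e7
6d ⊕ 4c = 21

69 8f fb 2e 8d f6 09 e7 21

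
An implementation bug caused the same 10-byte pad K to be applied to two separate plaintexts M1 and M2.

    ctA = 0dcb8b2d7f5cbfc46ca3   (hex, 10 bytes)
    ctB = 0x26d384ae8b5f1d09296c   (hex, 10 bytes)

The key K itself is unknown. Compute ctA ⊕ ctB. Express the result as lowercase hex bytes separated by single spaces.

ctA ⊕ ctB = (M1 ⊕ K) ⊕ (M2 ⊕ K) = M1 ⊕ M2 — the shared key cancels under XOR.
0d xor 26 = 2b
cb xor d3 = 18
8b xor 84 = 0f
2d xor ae = 83
7f xor 8b = f4
5c xor 5f = 03
bf xor 1d = a2
c4 xor 09 = cd
6c xor 29 = 45
a3 xor 6c = cf

2b 18 0f 83 f4 03 a2 cd 45 cf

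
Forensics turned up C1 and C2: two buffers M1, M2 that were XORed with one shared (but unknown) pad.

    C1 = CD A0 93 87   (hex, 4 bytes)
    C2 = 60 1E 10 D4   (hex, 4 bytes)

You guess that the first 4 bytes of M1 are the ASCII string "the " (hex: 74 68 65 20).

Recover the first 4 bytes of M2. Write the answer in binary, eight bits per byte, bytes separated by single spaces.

First, C1 ⊕ C2 = (M1 ⊕ K) ⊕ (M2 ⊕ K) = M1 ⊕ M2, so the key drops out. Then M2 = (M1 ⊕ M2) ⊕ M1 over the first 4 bytes.
byte 0: (cd ^ 60) ^ 74 = ad ^ 74 = d9
byte 1: (a0 ^ 1e) ^ 68 = be ^ 68 = d6
byte 2: (93 ^ 10) ^ 65 = 83 ^ 65 = e6
byte 3: (87 ^ d4) ^ 20 = 53 ^ 20 = 73

11011001 11010110 11100110 01110011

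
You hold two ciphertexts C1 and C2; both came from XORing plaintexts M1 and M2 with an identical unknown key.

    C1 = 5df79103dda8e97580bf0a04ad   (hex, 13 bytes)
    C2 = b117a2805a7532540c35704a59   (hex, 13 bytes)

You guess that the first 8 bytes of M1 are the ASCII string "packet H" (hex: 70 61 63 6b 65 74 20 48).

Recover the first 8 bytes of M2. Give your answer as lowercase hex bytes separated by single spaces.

First, C1 ⊕ C2 = (M1 ⊕ K) ⊕ (M2 ⊕ K) = M1 ⊕ M2, so the key drops out. Then M2 = (M1 ⊕ M2) ⊕ M1 over the first 8 bytes.
byte 0: (5d xor b1) xor 70 = ec xor 70 = 9c
byte 1: (f7 xor 17) xor 61 = e0 xor 61 = 81
byte 2: (91 xor a2) xor 63 = 33 xor 63 = 50
byte 3: (03 xor 80) xor 6b = 83 xor 6b = e8
byte 4: (dd xor 5a) xor 65 = 87 xor 65 = e2
byte 5: (a8 xor 75) xor 74 = dd xor 74 = a9
byte 6: (e9 xor 32) xor 20 = db xor 20 = fb
byte 7: (75 xor 54) xor 48 = 21 xor 48 = 69

9c 81 50 e8 e2 a9 fb 69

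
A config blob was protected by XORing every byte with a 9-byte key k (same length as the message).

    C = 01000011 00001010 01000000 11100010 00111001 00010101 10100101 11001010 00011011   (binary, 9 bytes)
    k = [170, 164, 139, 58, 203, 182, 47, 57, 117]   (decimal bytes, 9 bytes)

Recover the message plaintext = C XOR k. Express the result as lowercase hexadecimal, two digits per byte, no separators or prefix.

e9aecbd8f2a38af36e

XOR is its own inverse, so applying the key byte-wise gives the result directly.
byte 0:  67 xor 170 = 233
byte 1:  10 xor 164 = 174
byte 2:  64 xor 139 = 203
byte 3: 226 xor  58 = 216
byte 4:  57 xor 203 = 242
byte 5:  21 xor 182 = 163
byte 6: 165 xor  47 = 138
byte 7: 202 xor  57 = 243
byte 8:  27 xor 117 = 110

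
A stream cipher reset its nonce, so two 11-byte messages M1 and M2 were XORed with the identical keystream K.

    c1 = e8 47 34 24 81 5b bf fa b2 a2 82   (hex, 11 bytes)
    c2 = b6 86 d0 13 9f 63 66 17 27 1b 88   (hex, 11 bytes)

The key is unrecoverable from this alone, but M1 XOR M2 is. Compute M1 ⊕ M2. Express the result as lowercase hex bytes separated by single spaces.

c1 ⊕ c2 = (M1 ⊕ K) ⊕ (M2 ⊕ K) = M1 ⊕ M2 — the shared key cancels under XOR.
byte 0: e8 XOR b6 = 5e
byte 1: 47 XOR 86 = c1
byte 2: 34 XOR d0 = e4
byte 3: 24 XOR 13 = 37
byte 4: 81 XOR 9f = 1e
byte 5: 5b XOR 63 = 38
byte 6: bf XOR 66 = d9
byte 7: fa XOR 17 = ed
byte 8: b2 XOR 27 = 95
byte 9: a2 XOR 1b = b9
byte 10: 82 XOR 88 = 0a

5e c1 e4 37 1e 38 d9 ed 95 b9 0a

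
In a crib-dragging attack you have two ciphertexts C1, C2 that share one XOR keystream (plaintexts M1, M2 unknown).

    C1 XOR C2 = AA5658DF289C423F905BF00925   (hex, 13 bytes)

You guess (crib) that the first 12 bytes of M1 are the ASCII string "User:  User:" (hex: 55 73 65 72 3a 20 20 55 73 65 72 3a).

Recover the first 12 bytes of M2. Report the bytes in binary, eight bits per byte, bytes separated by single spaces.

Since C1 ⊕ C2 = M1 ⊕ M2, XORing with the guessed M1 bytes yields the corresponding M2 bytes: M2 = (C1 ⊕ C2) ⊕ M1.
aa ^ 55 = ff
56 ^ 73 = 25
58 ^ 65 = 3d
df ^ 72 = ad
28 ^ 3a = 12
9c ^ 20 = bc
42 ^ 20 = 62
3f ^ 55 = 6a
90 ^ 73 = e3
5b ^ 65 = 3e
f0 ^ 72 = 82
09 ^ 3a = 33

11111111 00100101 00111101 10101101 00010010 10111100 01100010 01101010 11100011 00111110 10000010 00110011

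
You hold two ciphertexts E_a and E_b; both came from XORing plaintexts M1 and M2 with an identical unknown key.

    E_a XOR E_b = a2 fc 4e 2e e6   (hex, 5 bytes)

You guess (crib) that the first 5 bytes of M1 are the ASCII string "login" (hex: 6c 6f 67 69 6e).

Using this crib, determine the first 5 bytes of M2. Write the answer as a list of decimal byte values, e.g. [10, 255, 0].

[206, 147, 41, 71, 136]

Since E_a ⊕ E_b = M1 ⊕ M2, XORing with the guessed M1 bytes yields the corresponding M2 bytes: M2 = (E_a ⊕ E_b) ⊕ M1.
162 XOR 108 = 206
252 XOR 111 = 147
 78 XOR 103 =  41
 46 XOR 105 =  71
230 XOR 110 = 136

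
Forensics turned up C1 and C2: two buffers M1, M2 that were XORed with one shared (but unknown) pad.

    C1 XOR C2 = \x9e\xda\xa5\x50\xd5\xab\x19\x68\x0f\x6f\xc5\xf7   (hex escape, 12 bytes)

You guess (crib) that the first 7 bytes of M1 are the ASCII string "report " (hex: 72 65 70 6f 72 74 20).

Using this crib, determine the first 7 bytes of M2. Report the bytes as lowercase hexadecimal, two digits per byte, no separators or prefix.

Since C1 ⊕ C2 = M1 ⊕ M2, XORing with the guessed M1 bytes yields the corresponding M2 bytes: M2 = (C1 ⊕ C2) ⊕ M1.
10011110 ^ 01110010 = 11101100
11011010 ^ 01100101 = 10111111
10100101 ^ 01110000 = 11010101
01010000 ^ 01101111 = 00111111
11010101 ^ 01110010 = 10100111
10101011 ^ 01110100 = 11011111
00011001 ^ 00100000 = 00111001

ecbfd53fa7df39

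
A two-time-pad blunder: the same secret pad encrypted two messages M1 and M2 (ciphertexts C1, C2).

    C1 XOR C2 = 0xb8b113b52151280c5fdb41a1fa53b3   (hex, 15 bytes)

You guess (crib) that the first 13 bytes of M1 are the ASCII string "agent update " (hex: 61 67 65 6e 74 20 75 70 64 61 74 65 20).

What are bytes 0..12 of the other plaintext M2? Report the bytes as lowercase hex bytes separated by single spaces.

Since C1 ⊕ C2 = M1 ⊕ M2, XORing with the guessed M1 bytes yields the corresponding M2 bytes: M2 = (C1 ⊕ C2) ⊕ M1.
byte 0: 184 xor  97 = 217
byte 1: 177 xor 103 = 214
byte 2:  19 xor 101 = 118
byte 3: 181 xor 110 = 219
byte 4:  33 xor 116 =  85
byte 5:  81 xor  32 = 113
byte 6:  40 xor 117 =  93
byte 7:  12 xor 112 = 124
byte 8:  95 xor 100 =  59
byte 9: 219 xor  97 = 186
byte 10:  65 xor 116 =  53
byte 11: 161 xor 101 = 196
byte 12: 250 xor  32 = 218

d9 d6 76 db 55 71 5d 7c 3b ba 35 c4 da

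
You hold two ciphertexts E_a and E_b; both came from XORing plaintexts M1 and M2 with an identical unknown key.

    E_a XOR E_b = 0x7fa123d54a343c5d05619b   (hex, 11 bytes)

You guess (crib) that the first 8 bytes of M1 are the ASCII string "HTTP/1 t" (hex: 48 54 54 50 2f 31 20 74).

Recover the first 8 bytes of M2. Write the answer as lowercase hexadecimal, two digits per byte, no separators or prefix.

37f5778565051c29

Since E_a ⊕ E_b = M1 ⊕ M2, XORing with the guessed M1 bytes yields the corresponding M2 bytes: M2 = (E_a ⊕ E_b) ⊕ M1.
byte 0: 01111111 ⊕ 01001000 = 00110111
byte 1: 10100001 ⊕ 01010100 = 11110101
byte 2: 00100011 ⊕ 01010100 = 01110111
byte 3: 11010101 ⊕ 01010000 = 10000101
byte 4: 01001010 ⊕ 00101111 = 01100101
byte 5: 00110100 ⊕ 00110001 = 00000101
byte 6: 00111100 ⊕ 00100000 = 00011100
byte 7: 01011101 ⊕ 01110100 = 00101001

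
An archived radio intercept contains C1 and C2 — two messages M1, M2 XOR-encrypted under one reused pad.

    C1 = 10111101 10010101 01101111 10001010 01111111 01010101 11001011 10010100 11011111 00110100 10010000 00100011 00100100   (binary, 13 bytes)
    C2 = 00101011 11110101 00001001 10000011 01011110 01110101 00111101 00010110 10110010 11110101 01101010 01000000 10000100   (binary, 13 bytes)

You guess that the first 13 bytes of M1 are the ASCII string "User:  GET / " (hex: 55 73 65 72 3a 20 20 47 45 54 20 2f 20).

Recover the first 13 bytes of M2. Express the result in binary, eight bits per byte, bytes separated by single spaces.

First, C1 ⊕ C2 = (M1 ⊕ K) ⊕ (M2 ⊕ K) = M1 ⊕ M2, so the key drops out. Then M2 = (M1 ⊕ M2) ⊕ M1 over the first 13 bytes.
byte 0: (bd ^ 2b) ^ 55 = 96 ^ 55 = c3
byte 1: (95 ^ f5) ^ 73 = 60 ^ 73 = 13
byte 2: (6f ^ 09) ^ 65 = 66 ^ 65 = 03
byte 3: (8a ^ 83) ^ 72 = 09 ^ 72 = 7b
byte 4: (7f ^ 5e) ^ 3a = 21 ^ 3a = 1b
byte 5: (55 ^ 75) ^ 20 = 20 ^ 20 = 00
byte 6: (cb ^ 3d) ^ 20 = f6 ^ 20 = d6
byte 7: (94 ^ 16) ^ 47 = 82 ^ 47 = c5
byte 8: (df ^ b2) ^ 45 = 6d ^ 45 = 28
byte 9: (34 ^ f5) ^ 54 = c1 ^ 54 = 95
byte 10: (90 ^ 6a) ^ 20 = fa ^ 20 = da
byte 11: (23 ^ 40) ^ 2f = 63 ^ 2f = 4c
byte 12: (24 ^ 84) ^ 20 = a0 ^ 20 = 80

11000011 00010011 00000011 01111011 00011011 00000000 11010110 11000101 00101000 10010101 11011010 01001100 10000000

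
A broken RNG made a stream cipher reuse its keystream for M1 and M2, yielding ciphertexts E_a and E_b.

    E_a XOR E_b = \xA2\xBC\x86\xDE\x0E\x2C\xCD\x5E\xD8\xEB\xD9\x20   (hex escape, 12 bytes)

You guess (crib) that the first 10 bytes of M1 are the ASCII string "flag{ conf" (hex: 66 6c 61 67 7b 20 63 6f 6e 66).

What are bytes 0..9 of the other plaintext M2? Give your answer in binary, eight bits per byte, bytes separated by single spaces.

Since E_a ⊕ E_b = M1 ⊕ M2, XORing with the guessed M1 bytes yields the corresponding M2 bytes: M2 = (E_a ⊕ E_b) ⊕ M1.
10100010 ^ 01100110 = 11000100
10111100 ^ 01101100 = 11010000
10000110 ^ 01100001 = 11100111
11011110 ^ 01100111 = 10111001
00001110 ^ 01111011 = 01110101
00101100 ^ 00100000 = 00001100
11001101 ^ 01100011 = 10101110
01011110 ^ 01101111 = 00110001
11011000 ^ 01101110 = 10110110
11101011 ^ 01100110 = 10001101

11000100 11010000 11100111 10111001 01110101 00001100 10101110 00110001 10110110 10001101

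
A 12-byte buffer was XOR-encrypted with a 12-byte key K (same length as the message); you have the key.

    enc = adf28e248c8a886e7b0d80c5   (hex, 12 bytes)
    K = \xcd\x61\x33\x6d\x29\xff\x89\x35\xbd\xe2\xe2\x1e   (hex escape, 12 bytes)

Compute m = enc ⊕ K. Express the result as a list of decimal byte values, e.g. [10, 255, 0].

byte 0: 10101101 XOR 11001101 = 01100000
byte 1: 11110010 XOR 01100001 = 10010011
byte 2: 10001110 XOR 00110011 = 10111101
byte 3: 00100100 XOR 01101101 = 01001001
byte 4: 10001100 XOR 00101001 = 10100101
byte 5: 10001010 XOR 11111111 = 01110101
byte 6: 10001000 XOR 10001001 = 00000001
byte 7: 01101110 XOR 00110101 = 01011011
byte 8: 01111011 XOR 10111101 = 11000110
byte 9: 00001101 XOR 11100010 = 11101111
byte 10: 10000000 XOR 11100010 = 01100010
byte 11: 11000101 XOR 00011110 = 11011011

[96, 147, 189, 73, 165, 117, 1, 91, 198, 239, 98, 219]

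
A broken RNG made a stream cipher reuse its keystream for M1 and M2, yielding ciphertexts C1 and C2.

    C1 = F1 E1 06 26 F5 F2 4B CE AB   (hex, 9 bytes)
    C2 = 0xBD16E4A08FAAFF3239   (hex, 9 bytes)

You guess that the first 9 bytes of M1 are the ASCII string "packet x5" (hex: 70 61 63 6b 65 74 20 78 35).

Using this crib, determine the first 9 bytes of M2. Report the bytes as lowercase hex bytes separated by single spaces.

First, C1 ⊕ C2 = (M1 ⊕ K) ⊕ (M2 ⊕ K) = M1 ⊕ M2, so the key drops out. Then M2 = (M1 ⊕ M2) ⊕ M1 over the first 9 bytes.
byte 0: (f1 XOR bd) XOR 70 = 4c XOR 70 = 3c
byte 1: (e1 XOR 16) XOR 61 = f7 XOR 61 = 96
byte 2: (06 XOR e4) XOR 63 = e2 XOR 63 = 81
byte 3: (26 XOR a0) XOR 6b = 86 XOR 6b = ed
byte 4: (f5 XOR 8f) XOR 65 = 7a XOR 65 = 1f
byte 5: (f2 XOR aa) XOR 74 = 58 XOR 74 = 2c
byte 6: (4b XOR ff) XOR 20 = b4 XOR 20 = 94
byte 7: (ce XOR 32) XOR 78 = fc XOR 78 = 84
byte 8: (ab XOR 39) XOR 35 = 92 XOR 35 = a7

3c 96 81 ed 1f 2c 94 84 a7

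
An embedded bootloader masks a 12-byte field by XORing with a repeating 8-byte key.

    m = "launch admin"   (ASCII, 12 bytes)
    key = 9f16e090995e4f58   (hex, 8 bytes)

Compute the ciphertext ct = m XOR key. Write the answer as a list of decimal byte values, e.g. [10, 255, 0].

[243, 119, 149, 254, 250, 54, 111, 57, 251, 123, 137, 254]

The 8-byte key repeats, so the effective keystream is 9f 16 e0 90 99 5e 4f 58 9f 16 e0 90.
byte 0: 108 xor 159 = 243
byte 1:  97 xor  22 = 119
byte 2: 117 xor 224 = 149
byte 3: 110 xor 144 = 254
byte 4:  99 xor 153 = 250
byte 5: 104 xor  94 =  54
byte 6:  32 xor  79 = 111
byte 7:  97 xor  88 =  57
byte 8: 100 xor 159 = 251
byte 9: 109 xor  22 = 123
byte 10: 105 xor 224 = 137
byte 11: 110 xor 144 = 254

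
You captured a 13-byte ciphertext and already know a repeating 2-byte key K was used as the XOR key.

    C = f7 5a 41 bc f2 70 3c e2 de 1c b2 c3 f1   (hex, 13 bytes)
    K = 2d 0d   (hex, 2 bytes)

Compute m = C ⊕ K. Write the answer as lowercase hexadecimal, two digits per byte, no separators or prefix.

da576cb1df7d11eff3119fcedc

The 2-byte key repeats, so the effective keystream is 2d 0d 2d 0d 2d 0d 2d 0d 2d 0d 2d 0d 2d.
byte 0: f7 ^ 2d = da
byte 1: 5a ^ 0d = 57
byte 2: 41 ^ 2d = 6c
byte 3: bc ^ 0d = b1
byte 4: f2 ^ 2d = df
byte 5: 70 ^ 0d = 7d
byte 6: 3c ^ 2d = 11
byte 7: e2 ^ 0d = ef
byte 8: de ^ 2d = f3
byte 9: 1c ^ 0d = 11
byte 10: b2 ^ 2d = 9f
byte 11: c3 ^ 0d = ce
byte 12: f1 ^ 2d = dc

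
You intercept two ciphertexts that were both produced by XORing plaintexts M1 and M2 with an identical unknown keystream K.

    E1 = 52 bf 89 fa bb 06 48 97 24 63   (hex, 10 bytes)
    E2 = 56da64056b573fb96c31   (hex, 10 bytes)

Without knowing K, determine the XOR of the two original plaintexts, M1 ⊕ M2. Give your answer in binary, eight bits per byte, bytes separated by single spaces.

00000100 01100101 11101101 11111111 11010000 01010001 01110111 00101110 01001000 01010010

E1 ⊕ E2 = (M1 ⊕ K) ⊕ (M2 ⊕ K) = M1 ⊕ M2 — the shared key cancels under XOR.
byte 0: 52 XOR 56 = 04
byte 1: bf XOR da = 65
byte 2: 89 XOR 64 = ed
byte 3: fa XOR 05 = ff
byte 4: bb XOR 6b = d0
byte 5: 06 XOR 57 = 51
byte 6: 48 XOR 3f = 77
byte 7: 97 XOR b9 = 2e
byte 8: 24 XOR 6c = 48
byte 9: 63 XOR 31 = 52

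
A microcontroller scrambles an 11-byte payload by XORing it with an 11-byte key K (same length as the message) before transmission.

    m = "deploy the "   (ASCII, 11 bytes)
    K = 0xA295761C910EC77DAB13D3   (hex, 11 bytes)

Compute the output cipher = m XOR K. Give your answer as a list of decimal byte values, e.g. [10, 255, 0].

XOR is its own inverse, so applying the key byte-wise gives the result directly.
byte 0: 100 XOR 162 = 198
byte 1: 101 XOR 149 = 240
byte 2: 112 XOR 118 =   6
byte 3: 108 XOR  28 = 112
byte 4: 111 XOR 145 = 254
byte 5: 121 XOR  14 = 119
byte 6:  32 XOR 199 = 231
byte 7: 116 XOR 125 =   9
byte 8: 104 XOR 171 = 195
byte 9: 101 XOR  19 = 118
byte 10:  32 XOR 211 = 243

[198, 240, 6, 112, 254, 119, 231, 9, 195, 118, 243]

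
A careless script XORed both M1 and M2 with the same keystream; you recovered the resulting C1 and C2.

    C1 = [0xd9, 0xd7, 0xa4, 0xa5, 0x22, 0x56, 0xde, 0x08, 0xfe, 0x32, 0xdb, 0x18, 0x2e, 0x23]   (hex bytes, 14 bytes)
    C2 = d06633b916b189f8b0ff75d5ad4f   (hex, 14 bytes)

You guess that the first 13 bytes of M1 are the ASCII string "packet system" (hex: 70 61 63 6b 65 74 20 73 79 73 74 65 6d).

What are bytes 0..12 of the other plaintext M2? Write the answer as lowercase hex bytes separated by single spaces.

First, C1 ⊕ C2 = (M1 ⊕ K) ⊕ (M2 ⊕ K) = M1 ⊕ M2, so the key drops out. Then M2 = (M1 ⊕ M2) ⊕ M1 over the first 13 bytes.
byte 0: (d9 XOR d0) XOR 70 = 09 XOR 70 = 79
byte 1: (d7 XOR 66) XOR 61 = b1 XOR 61 = d0
byte 2: (a4 XOR 33) XOR 63 = 97 XOR 63 = f4
byte 3: (a5 XOR b9) XOR 6b = 1c XOR 6b = 77
byte 4: (22 XOR 16) XOR 65 = 34 XOR 65 = 51
byte 5: (56 XOR b1) XOR 74 = e7 XOR 74 = 93
byte 6: (de XOR 89) XOR 20 = 57 XOR 20 = 77
byte 7: (08 XOR f8) XOR 73 = f0 XOR 73 = 83
byte 8: (fe XOR b0) XOR 79 = 4e XOR 79 = 37
byte 9: (32 XOR ff) XOR 73 = cd XOR 73 = be
byte 10: (db XOR 75) XOR 74 = ae XOR 74 = da
byte 11: (18 XOR d5) XOR 65 = cd XOR 65 = a8
byte 12: (2e XOR ad) XOR 6d = 83 XOR 6d = ee

79 d0 f4 77 51 93 77 83 37 be da a8 ee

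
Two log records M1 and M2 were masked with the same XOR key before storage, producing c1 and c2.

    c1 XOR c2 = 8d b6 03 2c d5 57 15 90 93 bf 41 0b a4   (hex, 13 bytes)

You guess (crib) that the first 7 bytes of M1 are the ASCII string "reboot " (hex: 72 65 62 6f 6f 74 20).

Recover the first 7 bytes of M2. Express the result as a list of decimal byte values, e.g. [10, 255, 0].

[255, 211, 97, 67, 186, 35, 53]

Since c1 ⊕ c2 = M1 ⊕ M2, XORing with the guessed M1 bytes yields the corresponding M2 bytes: M2 = (c1 ⊕ c2) ⊕ M1.
byte 0: 8d xor 72 = ff
byte 1: b6 xor 65 = d3
byte 2: 03 xor 62 = 61
byte 3: 2c xor 6f = 43
byte 4: d5 xor 6f = ba
byte 5: 57 xor 74 = 23
byte 6: 15 xor 20 = 35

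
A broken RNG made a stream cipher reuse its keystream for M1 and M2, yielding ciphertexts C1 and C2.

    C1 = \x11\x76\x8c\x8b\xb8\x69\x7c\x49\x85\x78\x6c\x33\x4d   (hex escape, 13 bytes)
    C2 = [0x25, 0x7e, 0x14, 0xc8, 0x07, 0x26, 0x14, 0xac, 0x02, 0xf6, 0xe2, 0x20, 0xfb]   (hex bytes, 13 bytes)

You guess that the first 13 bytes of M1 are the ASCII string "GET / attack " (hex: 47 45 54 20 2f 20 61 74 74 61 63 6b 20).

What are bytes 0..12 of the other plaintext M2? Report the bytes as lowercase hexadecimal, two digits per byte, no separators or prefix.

734dcc63906f0991f3efed7896

First, C1 ⊕ C2 = (M1 ⊕ K) ⊕ (M2 ⊕ K) = M1 ⊕ M2, so the key drops out. Then M2 = (M1 ⊕ M2) ⊕ M1 over the first 13 bytes.
byte 0: (11 ⊕ 25) ⊕ 47 = 34 ⊕ 47 = 73
byte 1: (76 ⊕ 7e) ⊕ 45 = 08 ⊕ 45 = 4d
byte 2: (8c ⊕ 14) ⊕ 54 = 98 ⊕ 54 = cc
byte 3: (8b ⊕ c8) ⊕ 20 = 43 ⊕ 20 = 63
byte 4: (b8 ⊕ 07) ⊕ 2f = bf ⊕ 2f = 90
byte 5: (69 ⊕ 26) ⊕ 20 = 4f ⊕ 20 = 6f
byte 6: (7c ⊕ 14) ⊕ 61 = 68 ⊕ 61 = 09
byte 7: (49 ⊕ ac) ⊕ 74 = e5 ⊕ 74 = 91
byte 8: (85 ⊕ 02) ⊕ 74 = 87 ⊕ 74 = f3
byte 9: (78 ⊕ f6) ⊕ 61 = 8e ⊕ 61 = ef
byte 10: (6c ⊕ e2) ⊕ 63 = 8e ⊕ 63 = ed
byte 11: (33 ⊕ 20) ⊕ 6b = 13 ⊕ 6b = 78
byte 12: (4d ⊕ fb) ⊕ 20 = b6 ⊕ 20 = 96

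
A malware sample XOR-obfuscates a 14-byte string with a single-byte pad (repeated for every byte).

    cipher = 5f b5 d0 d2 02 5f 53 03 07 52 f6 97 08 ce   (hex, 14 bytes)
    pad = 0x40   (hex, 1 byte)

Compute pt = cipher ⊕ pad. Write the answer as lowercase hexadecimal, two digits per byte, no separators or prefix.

The 1-byte key repeats, so the effective keystream is 40 40 40 40 40 40 40 40 40 40 40 40 40 40.
byte 0:  95 xor  64 =  31
byte 1: 181 xor  64 = 245
byte 2: 208 xor  64 = 144
byte 3: 210 xor  64 = 146
byte 4:   2 xor  64 =  66
byte 5:  95 xor  64 =  31
byte 6:  83 xor  64 =  19
byte 7:   3 xor  64 =  67
byte 8:   7 xor  64 =  71
byte 9:  82 xor  64 =  18
byte 10: 246 xor  64 = 182
byte 11: 151 xor  64 = 215
byte 12:   8 xor  64 =  72
byte 13: 206 xor  64 = 142

1ff59092421f13434712b6d7488e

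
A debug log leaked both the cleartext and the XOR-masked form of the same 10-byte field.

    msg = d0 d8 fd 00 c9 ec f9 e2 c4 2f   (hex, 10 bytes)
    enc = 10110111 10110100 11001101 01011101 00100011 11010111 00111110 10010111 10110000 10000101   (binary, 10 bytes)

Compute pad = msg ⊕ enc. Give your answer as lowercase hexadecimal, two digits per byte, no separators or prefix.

676c305dea3bc77574aa

Since enc = msg ⊕ pad, XORing both sides with msg gives pad = msg ⊕ enc.
11010000 ⊕ 10110111 = 01100111
11011000 ⊕ 10110100 = 01101100
11111101 ⊕ 11001101 = 00110000
00000000 ⊕ 01011101 = 01011101
11001001 ⊕ 00100011 = 11101010
11101100 ⊕ 11010111 = 00111011
11111001 ⊕ 00111110 = 11000111
11100010 ⊕ 10010111 = 01110101
11000100 ⊕ 10110000 = 01110100
00101111 ⊕ 10000101 = 10101010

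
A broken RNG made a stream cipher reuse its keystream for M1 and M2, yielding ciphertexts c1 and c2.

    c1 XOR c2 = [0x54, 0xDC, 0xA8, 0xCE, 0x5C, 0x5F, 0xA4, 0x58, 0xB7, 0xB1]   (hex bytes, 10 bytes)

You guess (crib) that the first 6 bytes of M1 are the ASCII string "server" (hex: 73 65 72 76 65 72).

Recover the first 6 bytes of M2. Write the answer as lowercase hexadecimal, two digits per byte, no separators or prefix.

Since c1 ⊕ c2 = M1 ⊕ M2, XORing with the guessed M1 bytes yields the corresponding M2 bytes: M2 = (c1 ⊕ c2) ⊕ M1.
54 ⊕ 73 = 27
dc ⊕ 65 = b9
a8 ⊕ 72 = da
ce ⊕ 76 = b8
5c ⊕ 65 = 39
5f ⊕ 72 = 2d

27b9dab8392d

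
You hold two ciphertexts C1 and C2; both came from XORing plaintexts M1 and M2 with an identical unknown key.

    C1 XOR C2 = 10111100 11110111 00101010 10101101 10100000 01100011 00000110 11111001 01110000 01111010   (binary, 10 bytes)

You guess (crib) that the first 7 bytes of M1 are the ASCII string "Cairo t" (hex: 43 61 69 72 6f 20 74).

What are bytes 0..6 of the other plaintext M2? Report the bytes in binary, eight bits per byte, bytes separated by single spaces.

11111111 10010110 01000011 11011111 11001111 01000011 01110010

Since C1 ⊕ C2 = M1 ⊕ M2, XORing with the guessed M1 bytes yields the corresponding M2 bytes: M2 = (C1 ⊕ C2) ⊕ M1.
byte 0: bc ⊕ 43 = ff
byte 1: f7 ⊕ 61 = 96
byte 2: 2a ⊕ 69 = 43
byte 3: ad ⊕ 72 = df
byte 4: a0 ⊕ 6f = cf
byte 5: 63 ⊕ 20 = 43
byte 6: 06 ⊕ 74 = 72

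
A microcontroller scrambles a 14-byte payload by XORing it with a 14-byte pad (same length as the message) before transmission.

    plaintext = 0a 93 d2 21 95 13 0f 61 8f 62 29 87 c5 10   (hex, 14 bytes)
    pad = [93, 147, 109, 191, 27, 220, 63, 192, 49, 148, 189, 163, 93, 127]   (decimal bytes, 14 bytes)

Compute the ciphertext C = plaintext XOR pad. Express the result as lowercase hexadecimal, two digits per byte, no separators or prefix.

5700bf9e8ecf30a1bef69424986f

0a ⊕ 5d = 57
93 ⊕ 93 = 00
d2 ⊕ 6d = bf
21 ⊕ bf = 9e
95 ⊕ 1b = 8e
13 ⊕ dc = cf
0f ⊕ 3f = 30
61 ⊕ c0 = a1
8f ⊕ 31 = be
62 ⊕ 94 = f6
29 ⊕ bd = 94
87 ⊕ a3 = 24
c5 ⊕ 5d = 98
10 ⊕ 7f = 6f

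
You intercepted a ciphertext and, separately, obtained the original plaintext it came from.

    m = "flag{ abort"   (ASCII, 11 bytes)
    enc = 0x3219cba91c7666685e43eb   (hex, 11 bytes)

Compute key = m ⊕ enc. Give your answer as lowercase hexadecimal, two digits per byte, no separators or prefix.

5475aace6756070a31319f

Since enc = m ⊕ key, XORing both sides with m gives key = m ⊕ enc.
66 XOR 32 = 54
6c XOR 19 = 75
61 XOR cb = aa
67 XOR a9 = ce
7b XOR 1c = 67
20 XOR 76 = 56
61 XOR 66 = 07
62 XOR 68 = 0a
6f XOR 5e = 31
72 XOR 43 = 31
74 XOR eb = 9f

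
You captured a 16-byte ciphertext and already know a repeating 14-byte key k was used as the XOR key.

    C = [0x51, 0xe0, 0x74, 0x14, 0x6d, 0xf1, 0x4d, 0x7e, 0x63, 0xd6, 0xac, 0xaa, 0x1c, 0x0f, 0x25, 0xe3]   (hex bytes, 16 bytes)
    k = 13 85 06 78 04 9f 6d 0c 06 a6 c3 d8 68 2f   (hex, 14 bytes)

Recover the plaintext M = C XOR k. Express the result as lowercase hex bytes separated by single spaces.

The 14-byte key repeats, so the effective keystream is 13 85 06 78 04 9f 6d 0c 06 a6 c3 d8 68 2f 13 85.
byte 0: 51 XOR 13 = 42
byte 1: e0 XOR 85 = 65
byte 2: 74 XOR 06 = 72
byte 3: 14 XOR 78 = 6c
byte 4: 6d XOR 04 = 69
byte 5: f1 XOR 9f = 6e
byte 6: 4d XOR 6d = 20
byte 7: 7e XOR 0c = 72
byte 8: 63 XOR 06 = 65
byte 9: d6 XOR a6 = 70
byte 10: ac XOR c3 = 6f
byte 11: aa XOR d8 = 72
byte 12: 1c XOR 68 = 74
byte 13: 0f XOR 2f = 20
byte 14: 25 XOR 13 = 36
byte 15: e3 XOR 85 = 66

42 65 72 6c 69 6e 20 72 65 70 6f 72 74 20 36 66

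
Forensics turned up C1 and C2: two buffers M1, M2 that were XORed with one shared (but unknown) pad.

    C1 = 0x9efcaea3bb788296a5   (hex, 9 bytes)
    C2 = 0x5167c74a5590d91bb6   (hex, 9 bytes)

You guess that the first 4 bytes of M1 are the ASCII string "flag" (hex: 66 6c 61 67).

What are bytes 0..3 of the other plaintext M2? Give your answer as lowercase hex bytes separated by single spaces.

a9 f7 08 8e

First, C1 ⊕ C2 = (M1 ⊕ K) ⊕ (M2 ⊕ K) = M1 ⊕ M2, so the key drops out. Then M2 = (M1 ⊕ M2) ⊕ M1 over the first 4 bytes.
byte 0: (9e XOR 51) XOR 66 = cf XOR 66 = a9
byte 1: (fc XOR 67) XOR 6c = 9b XOR 6c = f7
byte 2: (ae XOR c7) XOR 61 = 69 XOR 61 = 08
byte 3: (a3 XOR 4a) XOR 67 = e9 XOR 67 = 8e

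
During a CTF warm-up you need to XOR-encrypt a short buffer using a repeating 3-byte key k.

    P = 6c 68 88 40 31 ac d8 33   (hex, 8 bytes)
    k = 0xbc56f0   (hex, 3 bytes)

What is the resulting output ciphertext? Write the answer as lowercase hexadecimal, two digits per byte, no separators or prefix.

d03e78fc675c6465

The 3-byte key repeats, so the effective keystream is bc 56 f0 bc 56 f0 bc 56.
byte 0: 01101100 XOR 10111100 = 11010000
byte 1: 01101000 XOR 01010110 = 00111110
byte 2: 10001000 XOR 11110000 = 01111000
byte 3: 01000000 XOR 10111100 = 11111100
byte 4: 00110001 XOR 01010110 = 01100111
byte 5: 10101100 XOR 11110000 = 01011100
byte 6: 11011000 XOR 10111100 = 01100100
byte 7: 00110011 XOR 01010110 = 01100101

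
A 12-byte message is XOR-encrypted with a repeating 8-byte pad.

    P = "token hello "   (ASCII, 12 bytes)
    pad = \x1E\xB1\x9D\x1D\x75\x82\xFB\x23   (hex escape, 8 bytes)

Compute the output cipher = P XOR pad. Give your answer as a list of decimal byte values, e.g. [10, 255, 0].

The 8-byte key repeats, so the effective keystream is 1e b1 9d 1d 75 82 fb 23 1e b1 9d 1d.
byte 0: 01110100 ^ 00011110 = 01101010
byte 1: 01101111 ^ 10110001 = 11011110
byte 2: 01101011 ^ 10011101 = 11110110
byte 3: 01100101 ^ 00011101 = 01111000
byte 4: 01101110 ^ 01110101 = 00011011
byte 5: 00100000 ^ 10000010 = 10100010
byte 6: 01101000 ^ 11111011 = 10010011
byte 7: 01100101 ^ 00100011 = 01000110
byte 8: 01101100 ^ 00011110 = 01110010
byte 9: 01101100 ^ 10110001 = 11011101
byte 10: 01101111 ^ 10011101 = 11110010
byte 11: 00100000 ^ 00011101 = 00111101

[106, 222, 246, 120, 27, 162, 147, 70, 114, 221, 242, 61]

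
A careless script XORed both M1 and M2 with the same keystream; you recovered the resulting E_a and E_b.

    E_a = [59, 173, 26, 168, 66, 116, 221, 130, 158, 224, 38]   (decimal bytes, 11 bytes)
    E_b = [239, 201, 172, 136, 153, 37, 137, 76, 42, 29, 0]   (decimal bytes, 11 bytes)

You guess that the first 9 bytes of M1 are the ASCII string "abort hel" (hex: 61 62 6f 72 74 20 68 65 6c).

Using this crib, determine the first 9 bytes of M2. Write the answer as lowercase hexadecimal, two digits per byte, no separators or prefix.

b506d952af713cabd8

First, E_a ⊕ E_b = (M1 ⊕ K) ⊕ (M2 ⊕ K) = M1 ⊕ M2, so the key drops out. Then M2 = (M1 ⊕ M2) ⊕ M1 over the first 9 bytes.
byte 0: (3b ^ ef) ^ 61 = d4 ^ 61 = b5
byte 1: (ad ^ c9) ^ 62 = 64 ^ 62 = 06
byte 2: (1a ^ ac) ^ 6f = b6 ^ 6f = d9
byte 3: (a8 ^ 88) ^ 72 = 20 ^ 72 = 52
byte 4: (42 ^ 99) ^ 74 = db ^ 74 = af
byte 5: (74 ^ 25) ^ 20 = 51 ^ 20 = 71
byte 6: (dd ^ 89) ^ 68 = 54 ^ 68 = 3c
byte 7: (82 ^ 4c) ^ 65 = ce ^ 65 = ab
byte 8: (9e ^ 2a) ^ 6c = b4 ^ 6c = d8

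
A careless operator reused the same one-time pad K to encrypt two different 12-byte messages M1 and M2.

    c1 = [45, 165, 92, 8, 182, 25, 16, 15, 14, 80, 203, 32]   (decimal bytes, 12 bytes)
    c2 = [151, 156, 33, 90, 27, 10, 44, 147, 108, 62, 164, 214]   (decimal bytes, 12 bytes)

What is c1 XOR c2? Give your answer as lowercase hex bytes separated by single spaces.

c1 ⊕ c2 = (M1 ⊕ K) ⊕ (M2 ⊕ K) = M1 ⊕ M2 — the shared key cancels under XOR.
byte 0: 2d ^ 97 = ba
byte 1: a5 ^ 9c = 39
byte 2: 5c ^ 21 = 7d
byte 3: 08 ^ 5a = 52
byte 4: b6 ^ 1b = ad
byte 5: 19 ^ 0a = 13
byte 6: 10 ^ 2c = 3c
byte 7: 0f ^ 93 = 9c
byte 8: 0e ^ 6c = 62
byte 9: 50 ^ 3e = 6e
byte 10: cb ^ a4 = 6f
byte 11: 20 ^ d6 = f6

ba 39 7d 52 ad 13 3c 9c 62 6e 6f f6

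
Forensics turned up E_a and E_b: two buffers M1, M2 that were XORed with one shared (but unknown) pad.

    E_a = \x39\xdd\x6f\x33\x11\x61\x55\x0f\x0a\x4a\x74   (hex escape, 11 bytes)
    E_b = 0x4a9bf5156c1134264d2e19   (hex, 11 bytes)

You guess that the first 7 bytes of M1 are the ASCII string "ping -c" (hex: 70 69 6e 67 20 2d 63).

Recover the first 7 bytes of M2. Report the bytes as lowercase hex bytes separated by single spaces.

First, E_a ⊕ E_b = (M1 ⊕ K) ⊕ (M2 ⊕ K) = M1 ⊕ M2, so the key drops out. Then M2 = (M1 ⊕ M2) ⊕ M1 over the first 7 bytes.
byte 0: (39 ⊕ 4a) ⊕ 70 = 73 ⊕ 70 = 03
byte 1: (dd ⊕ 9b) ⊕ 69 = 46 ⊕ 69 = 2f
byte 2: (6f ⊕ f5) ⊕ 6e = 9a ⊕ 6e = f4
byte 3: (33 ⊕ 15) ⊕ 67 = 26 ⊕ 67 = 41
byte 4: (11 ⊕ 6c) ⊕ 20 = 7d ⊕ 20 = 5d
byte 5: (61 ⊕ 11) ⊕ 2d = 70 ⊕ 2d = 5d
byte 6: (55 ⊕ 34) ⊕ 63 = 61 ⊕ 63 = 02

03 2f f4 41 5d 5d 02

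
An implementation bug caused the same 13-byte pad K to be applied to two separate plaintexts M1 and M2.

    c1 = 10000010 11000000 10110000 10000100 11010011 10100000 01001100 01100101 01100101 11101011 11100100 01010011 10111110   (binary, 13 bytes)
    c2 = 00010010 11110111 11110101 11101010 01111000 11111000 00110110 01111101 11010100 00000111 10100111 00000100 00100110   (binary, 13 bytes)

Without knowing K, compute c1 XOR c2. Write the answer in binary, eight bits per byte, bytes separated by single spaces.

10010000 00110111 01000101 01101110 10101011 01011000 01111010 00011000 10110001 11101100 01000011 01010111 10011000

c1 ⊕ c2 = (M1 ⊕ K) ⊕ (M2 ⊕ K) = M1 ⊕ M2 — the shared key cancels under XOR.
82 ⊕ 12 = 90
c0 ⊕ f7 = 37
b0 ⊕ f5 = 45
84 ⊕ ea = 6e
d3 ⊕ 78 = ab
a0 ⊕ f8 = 58
4c ⊕ 36 = 7a
65 ⊕ 7d = 18
65 ⊕ d4 = b1
eb ⊕ 07 = ec
e4 ⊕ a7 = 43
53 ⊕ 04 = 57
be ⊕ 26 = 98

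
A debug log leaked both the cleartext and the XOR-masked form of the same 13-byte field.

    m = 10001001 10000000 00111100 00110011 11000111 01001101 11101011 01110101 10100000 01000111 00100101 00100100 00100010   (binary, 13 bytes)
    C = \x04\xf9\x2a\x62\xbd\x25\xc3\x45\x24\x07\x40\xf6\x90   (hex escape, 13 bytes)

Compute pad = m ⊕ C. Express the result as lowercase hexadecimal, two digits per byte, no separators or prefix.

Since C = m ⊕ pad, XORing both sides with m gives pad = m ⊕ C.
byte 0: 89 XOR 04 = 8d
byte 1: 80 XOR f9 = 79
byte 2: 3c XOR 2a = 16
byte 3: 33 XOR 62 = 51
byte 4: c7 XOR bd = 7a
byte 5: 4d XOR 25 = 68
byte 6: eb XOR c3 = 28
byte 7: 75 XOR 45 = 30
byte 8: a0 XOR 24 = 84
byte 9: 47 XOR 07 = 40
byte 10: 25 XOR 40 = 65
byte 11: 24 XOR f6 = d2
byte 12: 22 XOR 90 = b2

8d7916517a682830844065d2b2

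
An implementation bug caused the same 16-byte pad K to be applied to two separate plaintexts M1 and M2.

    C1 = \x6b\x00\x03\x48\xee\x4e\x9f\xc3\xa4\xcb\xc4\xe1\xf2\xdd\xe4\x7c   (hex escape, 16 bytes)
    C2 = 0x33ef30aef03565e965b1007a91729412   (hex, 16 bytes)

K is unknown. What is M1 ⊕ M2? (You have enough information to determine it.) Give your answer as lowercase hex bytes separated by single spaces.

C1 ⊕ C2 = (M1 ⊕ K) ⊕ (M2 ⊕ K) = M1 ⊕ M2 — the shared key cancels under XOR.
01101011 xor 00110011 = 01011000
00000000 xor 11101111 = 11101111
00000011 xor 00110000 = 00110011
01001000 xor 10101110 = 11100110
11101110 xor 11110000 = 00011110
01001110 xor 00110101 = 01111011
10011111 xor 01100101 = 11111010
11000011 xor 11101001 = 00101010
10100100 xor 01100101 = 11000001
11001011 xor 10110001 = 01111010
11000100 xor 00000000 = 11000100
11100001 xor 01111010 = 10011011
11110010 xor 10010001 = 01100011
11011101 xor 01110010 = 10101111
11100100 xor 10010100 = 01110000
01111100 xor 00010010 = 01101110

58 ef 33 e6 1e 7b fa 2a c1 7a c4 9b 63 af 70 6e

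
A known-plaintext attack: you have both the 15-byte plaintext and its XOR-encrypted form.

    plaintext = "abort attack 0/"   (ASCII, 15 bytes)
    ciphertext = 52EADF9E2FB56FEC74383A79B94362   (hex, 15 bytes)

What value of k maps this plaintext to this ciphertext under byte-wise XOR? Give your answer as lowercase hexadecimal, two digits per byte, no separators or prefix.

Since ciphertext = plaintext ⊕ k, XORing both sides with plaintext gives k = plaintext ⊕ ciphertext.
61 ^ 52 = 33
62 ^ ea = 88
6f ^ df = b0
72 ^ 9e = ec
74 ^ 2f = 5b
20 ^ b5 = 95
61 ^ 6f = 0e
74 ^ ec = 98
74 ^ 74 = 00
61 ^ 38 = 59
63 ^ 3a = 59
6b ^ 79 = 12
20 ^ b9 = 99
30 ^ 43 = 73
2f ^ 62 = 4d

3388b0ec5b950e980059591299734d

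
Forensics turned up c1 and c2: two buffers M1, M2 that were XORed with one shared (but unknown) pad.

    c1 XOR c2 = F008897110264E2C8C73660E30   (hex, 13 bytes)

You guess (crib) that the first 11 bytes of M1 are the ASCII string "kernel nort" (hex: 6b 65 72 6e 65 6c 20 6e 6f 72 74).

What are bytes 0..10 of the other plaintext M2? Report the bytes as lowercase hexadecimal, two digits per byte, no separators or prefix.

9b6dfb1f754a6e42e30112

Since c1 ⊕ c2 = M1 ⊕ M2, XORing with the guessed M1 bytes yields the corresponding M2 bytes: M2 = (c1 ⊕ c2) ⊕ M1.
byte 0: f0 XOR 6b = 9b
byte 1: 08 XOR 65 = 6d
byte 2: 89 XOR 72 = fb
byte 3: 71 XOR 6e = 1f
byte 4: 10 XOR 65 = 75
byte 5: 26 XOR 6c = 4a
byte 6: 4e XOR 20 = 6e
byte 7: 2c XOR 6e = 42
byte 8: 8c XOR 6f = e3
byte 9: 73 XOR 72 = 01
byte 10: 66 XOR 74 = 12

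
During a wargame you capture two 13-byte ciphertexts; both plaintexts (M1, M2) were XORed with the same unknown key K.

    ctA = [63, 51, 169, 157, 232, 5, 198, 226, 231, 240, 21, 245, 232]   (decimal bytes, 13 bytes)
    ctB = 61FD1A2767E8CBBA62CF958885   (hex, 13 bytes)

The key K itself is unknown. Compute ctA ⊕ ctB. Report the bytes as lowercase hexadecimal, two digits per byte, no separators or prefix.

5eceb3ba8fed0d58853f807d6d

ctA ⊕ ctB = (M1 ⊕ K) ⊕ (M2 ⊕ K) = M1 ⊕ M2 — the shared key cancels under XOR.
byte 0: 00111111 xor 01100001 = 01011110
byte 1: 00110011 xor 11111101 = 11001110
byte 2: 10101001 xor 00011010 = 10110011
byte 3: 10011101 xor 00100111 = 10111010
byte 4: 11101000 xor 01100111 = 10001111
byte 5: 00000101 xor 11101000 = 11101101
byte 6: 11000110 xor 11001011 = 00001101
byte 7: 11100010 xor 10111010 = 01011000
byte 8: 11100111 xor 01100010 = 10000101
byte 9: 11110000 xor 11001111 = 00111111
byte 10: 00010101 xor 10010101 = 10000000
byte 11: 11110101 xor 10001000 = 01111101
byte 12: 11101000 xor 10000101 = 01101101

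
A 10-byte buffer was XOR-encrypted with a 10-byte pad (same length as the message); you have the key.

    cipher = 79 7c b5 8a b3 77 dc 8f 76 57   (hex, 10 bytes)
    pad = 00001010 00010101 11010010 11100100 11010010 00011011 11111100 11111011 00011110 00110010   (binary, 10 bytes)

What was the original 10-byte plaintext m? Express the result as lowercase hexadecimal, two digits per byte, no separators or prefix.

XOR is its own inverse, so applying the key byte-wise gives the result directly.
byte 0: 79 xor 0a = 73
byte 1: 7c xor 15 = 69
byte 2: b5 xor d2 = 67
byte 3: 8a xor e4 = 6e
byte 4: b3 xor d2 = 61
byte 5: 77 xor 1b = 6c
byte 6: dc xor fc = 20
byte 7: 8f xor fb = 74
byte 8: 76 xor 1e = 68
byte 9: 57 xor 32 = 65

7369676e616c20746865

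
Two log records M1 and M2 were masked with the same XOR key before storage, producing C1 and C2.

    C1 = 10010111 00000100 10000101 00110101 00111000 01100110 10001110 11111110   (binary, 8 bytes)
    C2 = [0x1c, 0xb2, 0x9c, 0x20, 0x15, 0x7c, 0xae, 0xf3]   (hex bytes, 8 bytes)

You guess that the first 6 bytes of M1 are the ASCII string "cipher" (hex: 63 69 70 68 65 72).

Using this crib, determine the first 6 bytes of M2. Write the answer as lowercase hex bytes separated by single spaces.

First, C1 ⊕ C2 = (M1 ⊕ K) ⊕ (M2 ⊕ K) = M1 ⊕ M2, so the key drops out. Then M2 = (M1 ⊕ M2) ⊕ M1 over the first 6 bytes.
byte 0: (97 ^ 1c) ^ 63 = 8b ^ 63 = e8
byte 1: (04 ^ b2) ^ 69 = b6 ^ 69 = df
byte 2: (85 ^ 9c) ^ 70 = 19 ^ 70 = 69
byte 3: (35 ^ 20) ^ 68 = 15 ^ 68 = 7d
byte 4: (38 ^ 15) ^ 65 = 2d ^ 65 = 48
byte 5: (66 ^ 7c) ^ 72 = 1a ^ 72 = 68

e8 df 69 7d 48 68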